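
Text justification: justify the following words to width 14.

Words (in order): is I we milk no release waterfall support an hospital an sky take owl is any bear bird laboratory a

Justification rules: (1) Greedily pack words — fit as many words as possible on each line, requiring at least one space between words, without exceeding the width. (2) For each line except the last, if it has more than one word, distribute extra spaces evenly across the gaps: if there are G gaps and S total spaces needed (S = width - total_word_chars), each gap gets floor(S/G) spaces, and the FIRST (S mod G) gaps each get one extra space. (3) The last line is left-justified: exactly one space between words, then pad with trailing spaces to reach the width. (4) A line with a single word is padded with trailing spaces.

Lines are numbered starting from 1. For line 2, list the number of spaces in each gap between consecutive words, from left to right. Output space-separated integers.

Answer: 5

Derivation:
Line 1: ['is', 'I', 'we', 'milk'] (min_width=12, slack=2)
Line 2: ['no', 'release'] (min_width=10, slack=4)
Line 3: ['waterfall'] (min_width=9, slack=5)
Line 4: ['support', 'an'] (min_width=10, slack=4)
Line 5: ['hospital', 'an'] (min_width=11, slack=3)
Line 6: ['sky', 'take', 'owl'] (min_width=12, slack=2)
Line 7: ['is', 'any', 'bear'] (min_width=11, slack=3)
Line 8: ['bird'] (min_width=4, slack=10)
Line 9: ['laboratory', 'a'] (min_width=12, slack=2)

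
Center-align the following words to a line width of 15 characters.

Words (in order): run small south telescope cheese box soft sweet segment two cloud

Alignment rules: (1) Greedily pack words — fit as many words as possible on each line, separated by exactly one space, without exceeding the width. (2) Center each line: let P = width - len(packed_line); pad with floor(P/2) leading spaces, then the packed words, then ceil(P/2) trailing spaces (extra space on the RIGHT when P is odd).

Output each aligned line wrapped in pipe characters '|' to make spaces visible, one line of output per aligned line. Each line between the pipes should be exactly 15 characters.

Line 1: ['run', 'small', 'south'] (min_width=15, slack=0)
Line 2: ['telescope'] (min_width=9, slack=6)
Line 3: ['cheese', 'box', 'soft'] (min_width=15, slack=0)
Line 4: ['sweet', 'segment'] (min_width=13, slack=2)
Line 5: ['two', 'cloud'] (min_width=9, slack=6)

Answer: |run small south|
|   telescope   |
|cheese box soft|
| sweet segment |
|   two cloud   |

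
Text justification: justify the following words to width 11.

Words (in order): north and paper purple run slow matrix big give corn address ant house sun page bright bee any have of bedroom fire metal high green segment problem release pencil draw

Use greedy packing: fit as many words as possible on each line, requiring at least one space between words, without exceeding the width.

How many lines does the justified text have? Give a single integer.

Line 1: ['north', 'and'] (min_width=9, slack=2)
Line 2: ['paper'] (min_width=5, slack=6)
Line 3: ['purple', 'run'] (min_width=10, slack=1)
Line 4: ['slow', 'matrix'] (min_width=11, slack=0)
Line 5: ['big', 'give'] (min_width=8, slack=3)
Line 6: ['corn'] (min_width=4, slack=7)
Line 7: ['address', 'ant'] (min_width=11, slack=0)
Line 8: ['house', 'sun'] (min_width=9, slack=2)
Line 9: ['page', 'bright'] (min_width=11, slack=0)
Line 10: ['bee', 'any'] (min_width=7, slack=4)
Line 11: ['have', 'of'] (min_width=7, slack=4)
Line 12: ['bedroom'] (min_width=7, slack=4)
Line 13: ['fire', 'metal'] (min_width=10, slack=1)
Line 14: ['high', 'green'] (min_width=10, slack=1)
Line 15: ['segment'] (min_width=7, slack=4)
Line 16: ['problem'] (min_width=7, slack=4)
Line 17: ['release'] (min_width=7, slack=4)
Line 18: ['pencil', 'draw'] (min_width=11, slack=0)
Total lines: 18

Answer: 18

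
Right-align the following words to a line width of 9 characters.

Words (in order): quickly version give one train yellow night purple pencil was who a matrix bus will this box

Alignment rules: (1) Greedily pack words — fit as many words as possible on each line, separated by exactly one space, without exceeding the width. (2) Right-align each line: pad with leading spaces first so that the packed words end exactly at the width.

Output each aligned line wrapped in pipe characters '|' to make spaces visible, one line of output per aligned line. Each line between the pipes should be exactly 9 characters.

Answer: |  quickly|
|  version|
| give one|
|    train|
|   yellow|
|    night|
|   purple|
|   pencil|
|was who a|
|   matrix|
| bus will|
| this box|

Derivation:
Line 1: ['quickly'] (min_width=7, slack=2)
Line 2: ['version'] (min_width=7, slack=2)
Line 3: ['give', 'one'] (min_width=8, slack=1)
Line 4: ['train'] (min_width=5, slack=4)
Line 5: ['yellow'] (min_width=6, slack=3)
Line 6: ['night'] (min_width=5, slack=4)
Line 7: ['purple'] (min_width=6, slack=3)
Line 8: ['pencil'] (min_width=6, slack=3)
Line 9: ['was', 'who', 'a'] (min_width=9, slack=0)
Line 10: ['matrix'] (min_width=6, slack=3)
Line 11: ['bus', 'will'] (min_width=8, slack=1)
Line 12: ['this', 'box'] (min_width=8, slack=1)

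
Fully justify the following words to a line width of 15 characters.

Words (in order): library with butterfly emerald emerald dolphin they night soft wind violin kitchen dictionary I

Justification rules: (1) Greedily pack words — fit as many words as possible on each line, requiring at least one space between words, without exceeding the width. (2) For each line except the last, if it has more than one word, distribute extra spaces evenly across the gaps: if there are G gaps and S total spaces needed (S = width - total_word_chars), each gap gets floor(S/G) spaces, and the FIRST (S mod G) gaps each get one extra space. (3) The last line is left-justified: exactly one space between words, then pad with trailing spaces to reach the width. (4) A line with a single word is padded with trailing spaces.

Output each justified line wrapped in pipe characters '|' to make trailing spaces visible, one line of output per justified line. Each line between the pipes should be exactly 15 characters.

Answer: |library    with|
|butterfly      |
|emerald emerald|
|dolphin    they|
|night soft wind|
|violin  kitchen|
|dictionary I   |

Derivation:
Line 1: ['library', 'with'] (min_width=12, slack=3)
Line 2: ['butterfly'] (min_width=9, slack=6)
Line 3: ['emerald', 'emerald'] (min_width=15, slack=0)
Line 4: ['dolphin', 'they'] (min_width=12, slack=3)
Line 5: ['night', 'soft', 'wind'] (min_width=15, slack=0)
Line 6: ['violin', 'kitchen'] (min_width=14, slack=1)
Line 7: ['dictionary', 'I'] (min_width=12, slack=3)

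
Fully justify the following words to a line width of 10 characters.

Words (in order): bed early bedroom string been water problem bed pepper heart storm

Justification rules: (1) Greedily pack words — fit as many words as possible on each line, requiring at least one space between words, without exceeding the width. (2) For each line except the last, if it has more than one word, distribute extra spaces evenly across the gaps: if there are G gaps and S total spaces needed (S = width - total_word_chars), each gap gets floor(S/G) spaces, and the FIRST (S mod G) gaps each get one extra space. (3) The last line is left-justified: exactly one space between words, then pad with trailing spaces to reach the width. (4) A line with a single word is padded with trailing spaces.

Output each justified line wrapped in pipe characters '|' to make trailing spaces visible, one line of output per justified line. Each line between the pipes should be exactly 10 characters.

Line 1: ['bed', 'early'] (min_width=9, slack=1)
Line 2: ['bedroom'] (min_width=7, slack=3)
Line 3: ['string'] (min_width=6, slack=4)
Line 4: ['been', 'water'] (min_width=10, slack=0)
Line 5: ['problem'] (min_width=7, slack=3)
Line 6: ['bed', 'pepper'] (min_width=10, slack=0)
Line 7: ['heart'] (min_width=5, slack=5)
Line 8: ['storm'] (min_width=5, slack=5)

Answer: |bed  early|
|bedroom   |
|string    |
|been water|
|problem   |
|bed pepper|
|heart     |
|storm     |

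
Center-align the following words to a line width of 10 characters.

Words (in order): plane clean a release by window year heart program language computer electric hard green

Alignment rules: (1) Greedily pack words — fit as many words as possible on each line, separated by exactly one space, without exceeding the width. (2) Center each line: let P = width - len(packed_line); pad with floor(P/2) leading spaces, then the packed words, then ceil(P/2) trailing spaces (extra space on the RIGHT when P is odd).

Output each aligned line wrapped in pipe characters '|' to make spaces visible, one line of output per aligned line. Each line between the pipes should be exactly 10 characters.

Line 1: ['plane'] (min_width=5, slack=5)
Line 2: ['clean', 'a'] (min_width=7, slack=3)
Line 3: ['release', 'by'] (min_width=10, slack=0)
Line 4: ['window'] (min_width=6, slack=4)
Line 5: ['year', 'heart'] (min_width=10, slack=0)
Line 6: ['program'] (min_width=7, slack=3)
Line 7: ['language'] (min_width=8, slack=2)
Line 8: ['computer'] (min_width=8, slack=2)
Line 9: ['electric'] (min_width=8, slack=2)
Line 10: ['hard', 'green'] (min_width=10, slack=0)

Answer: |  plane   |
| clean a  |
|release by|
|  window  |
|year heart|
| program  |
| language |
| computer |
| electric |
|hard green|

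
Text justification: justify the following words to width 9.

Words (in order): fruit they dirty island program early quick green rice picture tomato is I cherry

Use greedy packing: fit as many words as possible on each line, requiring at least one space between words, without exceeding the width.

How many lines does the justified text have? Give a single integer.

Line 1: ['fruit'] (min_width=5, slack=4)
Line 2: ['they'] (min_width=4, slack=5)
Line 3: ['dirty'] (min_width=5, slack=4)
Line 4: ['island'] (min_width=6, slack=3)
Line 5: ['program'] (min_width=7, slack=2)
Line 6: ['early'] (min_width=5, slack=4)
Line 7: ['quick'] (min_width=5, slack=4)
Line 8: ['green'] (min_width=5, slack=4)
Line 9: ['rice'] (min_width=4, slack=5)
Line 10: ['picture'] (min_width=7, slack=2)
Line 11: ['tomato', 'is'] (min_width=9, slack=0)
Line 12: ['I', 'cherry'] (min_width=8, slack=1)
Total lines: 12

Answer: 12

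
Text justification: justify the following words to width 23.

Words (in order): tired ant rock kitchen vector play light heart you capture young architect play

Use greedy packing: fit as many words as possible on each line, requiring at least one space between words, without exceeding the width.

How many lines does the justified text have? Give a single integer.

Line 1: ['tired', 'ant', 'rock', 'kitchen'] (min_width=22, slack=1)
Line 2: ['vector', 'play', 'light', 'heart'] (min_width=23, slack=0)
Line 3: ['you', 'capture', 'young'] (min_width=17, slack=6)
Line 4: ['architect', 'play'] (min_width=14, slack=9)
Total lines: 4

Answer: 4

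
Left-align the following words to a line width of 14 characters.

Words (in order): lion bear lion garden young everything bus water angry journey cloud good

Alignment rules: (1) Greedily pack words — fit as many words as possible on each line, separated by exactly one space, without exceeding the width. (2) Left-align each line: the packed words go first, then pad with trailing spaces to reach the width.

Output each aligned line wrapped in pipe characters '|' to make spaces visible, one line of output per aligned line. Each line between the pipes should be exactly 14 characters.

Answer: |lion bear lion|
|garden young  |
|everything bus|
|water angry   |
|journey cloud |
|good          |

Derivation:
Line 1: ['lion', 'bear', 'lion'] (min_width=14, slack=0)
Line 2: ['garden', 'young'] (min_width=12, slack=2)
Line 3: ['everything', 'bus'] (min_width=14, slack=0)
Line 4: ['water', 'angry'] (min_width=11, slack=3)
Line 5: ['journey', 'cloud'] (min_width=13, slack=1)
Line 6: ['good'] (min_width=4, slack=10)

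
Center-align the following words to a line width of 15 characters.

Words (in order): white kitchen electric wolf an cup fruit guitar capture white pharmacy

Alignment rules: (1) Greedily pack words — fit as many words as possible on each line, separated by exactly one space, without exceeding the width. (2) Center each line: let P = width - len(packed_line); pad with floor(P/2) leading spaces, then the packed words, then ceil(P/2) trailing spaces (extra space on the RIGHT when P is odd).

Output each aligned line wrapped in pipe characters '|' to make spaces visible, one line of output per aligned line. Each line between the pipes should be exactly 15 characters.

Line 1: ['white', 'kitchen'] (min_width=13, slack=2)
Line 2: ['electric', 'wolf'] (min_width=13, slack=2)
Line 3: ['an', 'cup', 'fruit'] (min_width=12, slack=3)
Line 4: ['guitar', 'capture'] (min_width=14, slack=1)
Line 5: ['white', 'pharmacy'] (min_width=14, slack=1)

Answer: | white kitchen |
| electric wolf |
| an cup fruit  |
|guitar capture |
|white pharmacy |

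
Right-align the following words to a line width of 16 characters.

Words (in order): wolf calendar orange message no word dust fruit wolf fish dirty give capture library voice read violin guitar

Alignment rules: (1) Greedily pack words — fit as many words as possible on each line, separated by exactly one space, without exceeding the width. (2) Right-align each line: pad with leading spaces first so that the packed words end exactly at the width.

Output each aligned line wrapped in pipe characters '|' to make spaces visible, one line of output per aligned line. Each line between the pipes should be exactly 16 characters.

Answer: |   wolf calendar|
|  orange message|
|    no word dust|
| fruit wolf fish|
|      dirty give|
| capture library|
|      voice read|
|   violin guitar|

Derivation:
Line 1: ['wolf', 'calendar'] (min_width=13, slack=3)
Line 2: ['orange', 'message'] (min_width=14, slack=2)
Line 3: ['no', 'word', 'dust'] (min_width=12, slack=4)
Line 4: ['fruit', 'wolf', 'fish'] (min_width=15, slack=1)
Line 5: ['dirty', 'give'] (min_width=10, slack=6)
Line 6: ['capture', 'library'] (min_width=15, slack=1)
Line 7: ['voice', 'read'] (min_width=10, slack=6)
Line 8: ['violin', 'guitar'] (min_width=13, slack=3)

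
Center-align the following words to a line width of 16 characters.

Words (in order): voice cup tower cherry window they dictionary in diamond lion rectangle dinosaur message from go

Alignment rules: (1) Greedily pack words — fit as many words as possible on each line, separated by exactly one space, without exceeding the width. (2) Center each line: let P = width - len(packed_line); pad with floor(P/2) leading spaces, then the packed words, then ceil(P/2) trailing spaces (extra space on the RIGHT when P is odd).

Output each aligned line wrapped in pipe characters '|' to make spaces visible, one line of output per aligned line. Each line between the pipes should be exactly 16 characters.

Line 1: ['voice', 'cup', 'tower'] (min_width=15, slack=1)
Line 2: ['cherry', 'window'] (min_width=13, slack=3)
Line 3: ['they', 'dictionary'] (min_width=15, slack=1)
Line 4: ['in', 'diamond', 'lion'] (min_width=15, slack=1)
Line 5: ['rectangle'] (min_width=9, slack=7)
Line 6: ['dinosaur', 'message'] (min_width=16, slack=0)
Line 7: ['from', 'go'] (min_width=7, slack=9)

Answer: |voice cup tower |
| cherry window  |
|they dictionary |
|in diamond lion |
|   rectangle    |
|dinosaur message|
|    from go     |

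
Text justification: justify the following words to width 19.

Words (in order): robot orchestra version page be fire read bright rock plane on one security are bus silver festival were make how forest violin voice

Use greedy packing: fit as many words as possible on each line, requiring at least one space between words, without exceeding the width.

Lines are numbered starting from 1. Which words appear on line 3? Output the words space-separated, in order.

Line 1: ['robot', 'orchestra'] (min_width=15, slack=4)
Line 2: ['version', 'page', 'be'] (min_width=15, slack=4)
Line 3: ['fire', 'read', 'bright'] (min_width=16, slack=3)
Line 4: ['rock', 'plane', 'on', 'one'] (min_width=17, slack=2)
Line 5: ['security', 'are', 'bus'] (min_width=16, slack=3)
Line 6: ['silver', 'festival'] (min_width=15, slack=4)
Line 7: ['were', 'make', 'how'] (min_width=13, slack=6)
Line 8: ['forest', 'violin', 'voice'] (min_width=19, slack=0)

Answer: fire read bright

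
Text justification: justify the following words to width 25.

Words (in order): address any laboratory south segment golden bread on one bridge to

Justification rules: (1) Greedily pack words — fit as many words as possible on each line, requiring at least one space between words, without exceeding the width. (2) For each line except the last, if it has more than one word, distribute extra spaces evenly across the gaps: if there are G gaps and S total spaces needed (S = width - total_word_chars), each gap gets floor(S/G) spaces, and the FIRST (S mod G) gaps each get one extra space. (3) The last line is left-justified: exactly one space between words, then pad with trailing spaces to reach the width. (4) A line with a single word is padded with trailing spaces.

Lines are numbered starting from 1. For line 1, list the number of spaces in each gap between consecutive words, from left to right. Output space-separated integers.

Line 1: ['address', 'any', 'laboratory'] (min_width=22, slack=3)
Line 2: ['south', 'segment', 'golden'] (min_width=20, slack=5)
Line 3: ['bread', 'on', 'one', 'bridge', 'to'] (min_width=22, slack=3)

Answer: 3 2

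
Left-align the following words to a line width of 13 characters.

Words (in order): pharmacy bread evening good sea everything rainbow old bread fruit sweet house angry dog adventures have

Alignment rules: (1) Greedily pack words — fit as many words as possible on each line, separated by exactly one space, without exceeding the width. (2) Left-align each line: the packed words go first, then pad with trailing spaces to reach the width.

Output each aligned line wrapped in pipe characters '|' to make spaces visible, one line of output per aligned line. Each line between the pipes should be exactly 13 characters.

Answer: |pharmacy     |
|bread evening|
|good sea     |
|everything   |
|rainbow old  |
|bread fruit  |
|sweet house  |
|angry dog    |
|adventures   |
|have         |

Derivation:
Line 1: ['pharmacy'] (min_width=8, slack=5)
Line 2: ['bread', 'evening'] (min_width=13, slack=0)
Line 3: ['good', 'sea'] (min_width=8, slack=5)
Line 4: ['everything'] (min_width=10, slack=3)
Line 5: ['rainbow', 'old'] (min_width=11, slack=2)
Line 6: ['bread', 'fruit'] (min_width=11, slack=2)
Line 7: ['sweet', 'house'] (min_width=11, slack=2)
Line 8: ['angry', 'dog'] (min_width=9, slack=4)
Line 9: ['adventures'] (min_width=10, slack=3)
Line 10: ['have'] (min_width=4, slack=9)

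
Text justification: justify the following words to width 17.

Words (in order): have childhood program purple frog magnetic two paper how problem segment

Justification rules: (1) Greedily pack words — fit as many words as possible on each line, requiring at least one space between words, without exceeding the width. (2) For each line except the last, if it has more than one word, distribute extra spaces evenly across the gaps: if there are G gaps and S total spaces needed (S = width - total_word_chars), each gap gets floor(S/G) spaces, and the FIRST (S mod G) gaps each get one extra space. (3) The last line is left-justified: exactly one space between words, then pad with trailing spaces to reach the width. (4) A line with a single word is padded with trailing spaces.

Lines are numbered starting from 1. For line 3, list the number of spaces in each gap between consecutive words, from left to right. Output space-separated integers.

Line 1: ['have', 'childhood'] (min_width=14, slack=3)
Line 2: ['program', 'purple'] (min_width=14, slack=3)
Line 3: ['frog', 'magnetic', 'two'] (min_width=17, slack=0)
Line 4: ['paper', 'how', 'problem'] (min_width=17, slack=0)
Line 5: ['segment'] (min_width=7, slack=10)

Answer: 1 1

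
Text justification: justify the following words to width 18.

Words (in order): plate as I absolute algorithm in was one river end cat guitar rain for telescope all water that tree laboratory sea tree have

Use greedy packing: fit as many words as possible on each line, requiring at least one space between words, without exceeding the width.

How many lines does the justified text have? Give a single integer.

Answer: 8

Derivation:
Line 1: ['plate', 'as', 'I'] (min_width=10, slack=8)
Line 2: ['absolute', 'algorithm'] (min_width=18, slack=0)
Line 3: ['in', 'was', 'one', 'river'] (min_width=16, slack=2)
Line 4: ['end', 'cat', 'guitar'] (min_width=14, slack=4)
Line 5: ['rain', 'for', 'telescope'] (min_width=18, slack=0)
Line 6: ['all', 'water', 'that'] (min_width=14, slack=4)
Line 7: ['tree', 'laboratory'] (min_width=15, slack=3)
Line 8: ['sea', 'tree', 'have'] (min_width=13, slack=5)
Total lines: 8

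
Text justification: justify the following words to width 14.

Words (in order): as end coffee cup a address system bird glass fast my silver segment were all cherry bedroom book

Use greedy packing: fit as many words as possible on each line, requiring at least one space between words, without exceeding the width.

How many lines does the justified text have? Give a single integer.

Line 1: ['as', 'end', 'coffee'] (min_width=13, slack=1)
Line 2: ['cup', 'a', 'address'] (min_width=13, slack=1)
Line 3: ['system', 'bird'] (min_width=11, slack=3)
Line 4: ['glass', 'fast', 'my'] (min_width=13, slack=1)
Line 5: ['silver', 'segment'] (min_width=14, slack=0)
Line 6: ['were', 'all'] (min_width=8, slack=6)
Line 7: ['cherry', 'bedroom'] (min_width=14, slack=0)
Line 8: ['book'] (min_width=4, slack=10)
Total lines: 8

Answer: 8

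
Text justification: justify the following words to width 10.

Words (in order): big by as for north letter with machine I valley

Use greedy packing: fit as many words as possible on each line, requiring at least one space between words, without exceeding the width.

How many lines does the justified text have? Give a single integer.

Line 1: ['big', 'by', 'as'] (min_width=9, slack=1)
Line 2: ['for', 'north'] (min_width=9, slack=1)
Line 3: ['letter'] (min_width=6, slack=4)
Line 4: ['with'] (min_width=4, slack=6)
Line 5: ['machine', 'I'] (min_width=9, slack=1)
Line 6: ['valley'] (min_width=6, slack=4)
Total lines: 6

Answer: 6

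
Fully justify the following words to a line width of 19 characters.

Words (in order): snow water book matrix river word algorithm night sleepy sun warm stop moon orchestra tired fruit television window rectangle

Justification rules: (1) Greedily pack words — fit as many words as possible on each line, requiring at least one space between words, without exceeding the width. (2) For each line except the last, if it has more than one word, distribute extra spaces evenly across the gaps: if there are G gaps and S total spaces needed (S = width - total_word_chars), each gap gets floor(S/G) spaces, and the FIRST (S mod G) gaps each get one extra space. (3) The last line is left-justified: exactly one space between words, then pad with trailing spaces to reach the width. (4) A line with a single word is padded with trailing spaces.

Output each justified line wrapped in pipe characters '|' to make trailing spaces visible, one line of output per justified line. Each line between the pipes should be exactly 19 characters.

Answer: |snow   water   book|
|matrix  river  word|
|algorithm     night|
|sleepy   sun   warm|
|stop moon orchestra|
|tired         fruit|
|television   window|
|rectangle          |

Derivation:
Line 1: ['snow', 'water', 'book'] (min_width=15, slack=4)
Line 2: ['matrix', 'river', 'word'] (min_width=17, slack=2)
Line 3: ['algorithm', 'night'] (min_width=15, slack=4)
Line 4: ['sleepy', 'sun', 'warm'] (min_width=15, slack=4)
Line 5: ['stop', 'moon', 'orchestra'] (min_width=19, slack=0)
Line 6: ['tired', 'fruit'] (min_width=11, slack=8)
Line 7: ['television', 'window'] (min_width=17, slack=2)
Line 8: ['rectangle'] (min_width=9, slack=10)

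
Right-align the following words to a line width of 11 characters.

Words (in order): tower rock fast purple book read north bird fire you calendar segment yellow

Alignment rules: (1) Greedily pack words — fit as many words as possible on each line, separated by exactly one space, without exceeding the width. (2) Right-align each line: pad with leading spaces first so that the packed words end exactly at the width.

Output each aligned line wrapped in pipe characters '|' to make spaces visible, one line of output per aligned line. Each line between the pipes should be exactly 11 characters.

Line 1: ['tower', 'rock'] (min_width=10, slack=1)
Line 2: ['fast', 'purple'] (min_width=11, slack=0)
Line 3: ['book', 'read'] (min_width=9, slack=2)
Line 4: ['north', 'bird'] (min_width=10, slack=1)
Line 5: ['fire', 'you'] (min_width=8, slack=3)
Line 6: ['calendar'] (min_width=8, slack=3)
Line 7: ['segment'] (min_width=7, slack=4)
Line 8: ['yellow'] (min_width=6, slack=5)

Answer: | tower rock|
|fast purple|
|  book read|
| north bird|
|   fire you|
|   calendar|
|    segment|
|     yellow|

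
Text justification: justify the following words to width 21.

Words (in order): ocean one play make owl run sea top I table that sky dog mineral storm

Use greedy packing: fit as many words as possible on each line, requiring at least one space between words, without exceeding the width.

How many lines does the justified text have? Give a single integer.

Answer: 4

Derivation:
Line 1: ['ocean', 'one', 'play', 'make'] (min_width=19, slack=2)
Line 2: ['owl', 'run', 'sea', 'top', 'I'] (min_width=17, slack=4)
Line 3: ['table', 'that', 'sky', 'dog'] (min_width=18, slack=3)
Line 4: ['mineral', 'storm'] (min_width=13, slack=8)
Total lines: 4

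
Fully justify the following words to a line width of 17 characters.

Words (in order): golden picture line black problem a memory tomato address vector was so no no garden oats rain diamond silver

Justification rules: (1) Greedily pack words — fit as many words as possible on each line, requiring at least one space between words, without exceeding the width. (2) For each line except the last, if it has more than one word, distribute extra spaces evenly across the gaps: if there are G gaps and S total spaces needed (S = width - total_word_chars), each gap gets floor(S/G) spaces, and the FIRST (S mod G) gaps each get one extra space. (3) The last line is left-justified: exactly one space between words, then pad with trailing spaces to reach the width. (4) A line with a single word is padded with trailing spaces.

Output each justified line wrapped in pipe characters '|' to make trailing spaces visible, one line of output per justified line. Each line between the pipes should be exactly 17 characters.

Answer: |golden    picture|
|line        black|
|problem  a memory|
|tomato    address|
|vector  was so no|
|no   garden  oats|
|rain      diamond|
|silver           |

Derivation:
Line 1: ['golden', 'picture'] (min_width=14, slack=3)
Line 2: ['line', 'black'] (min_width=10, slack=7)
Line 3: ['problem', 'a', 'memory'] (min_width=16, slack=1)
Line 4: ['tomato', 'address'] (min_width=14, slack=3)
Line 5: ['vector', 'was', 'so', 'no'] (min_width=16, slack=1)
Line 6: ['no', 'garden', 'oats'] (min_width=14, slack=3)
Line 7: ['rain', 'diamond'] (min_width=12, slack=5)
Line 8: ['silver'] (min_width=6, slack=11)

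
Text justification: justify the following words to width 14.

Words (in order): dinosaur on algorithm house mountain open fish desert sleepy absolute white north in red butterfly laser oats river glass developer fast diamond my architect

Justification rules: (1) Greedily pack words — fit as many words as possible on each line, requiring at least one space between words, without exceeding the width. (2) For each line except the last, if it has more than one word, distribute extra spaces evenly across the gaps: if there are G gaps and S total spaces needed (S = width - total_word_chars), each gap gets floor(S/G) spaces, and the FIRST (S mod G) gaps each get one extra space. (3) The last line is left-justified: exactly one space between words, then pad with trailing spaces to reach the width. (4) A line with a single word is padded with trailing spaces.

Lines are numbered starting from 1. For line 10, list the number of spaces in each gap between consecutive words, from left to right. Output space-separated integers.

Answer: 4

Derivation:
Line 1: ['dinosaur', 'on'] (min_width=11, slack=3)
Line 2: ['algorithm'] (min_width=9, slack=5)
Line 3: ['house', 'mountain'] (min_width=14, slack=0)
Line 4: ['open', 'fish'] (min_width=9, slack=5)
Line 5: ['desert', 'sleepy'] (min_width=13, slack=1)
Line 6: ['absolute', 'white'] (min_width=14, slack=0)
Line 7: ['north', 'in', 'red'] (min_width=12, slack=2)
Line 8: ['butterfly'] (min_width=9, slack=5)
Line 9: ['laser', 'oats'] (min_width=10, slack=4)
Line 10: ['river', 'glass'] (min_width=11, slack=3)
Line 11: ['developer', 'fast'] (min_width=14, slack=0)
Line 12: ['diamond', 'my'] (min_width=10, slack=4)
Line 13: ['architect'] (min_width=9, slack=5)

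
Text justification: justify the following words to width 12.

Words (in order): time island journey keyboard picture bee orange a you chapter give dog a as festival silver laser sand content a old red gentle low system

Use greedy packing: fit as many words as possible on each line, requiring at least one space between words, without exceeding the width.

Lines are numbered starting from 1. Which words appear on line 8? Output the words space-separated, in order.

Answer: festival

Derivation:
Line 1: ['time', 'island'] (min_width=11, slack=1)
Line 2: ['journey'] (min_width=7, slack=5)
Line 3: ['keyboard'] (min_width=8, slack=4)
Line 4: ['picture', 'bee'] (min_width=11, slack=1)
Line 5: ['orange', 'a', 'you'] (min_width=12, slack=0)
Line 6: ['chapter', 'give'] (min_width=12, slack=0)
Line 7: ['dog', 'a', 'as'] (min_width=8, slack=4)
Line 8: ['festival'] (min_width=8, slack=4)
Line 9: ['silver', 'laser'] (min_width=12, slack=0)
Line 10: ['sand', 'content'] (min_width=12, slack=0)
Line 11: ['a', 'old', 'red'] (min_width=9, slack=3)
Line 12: ['gentle', 'low'] (min_width=10, slack=2)
Line 13: ['system'] (min_width=6, slack=6)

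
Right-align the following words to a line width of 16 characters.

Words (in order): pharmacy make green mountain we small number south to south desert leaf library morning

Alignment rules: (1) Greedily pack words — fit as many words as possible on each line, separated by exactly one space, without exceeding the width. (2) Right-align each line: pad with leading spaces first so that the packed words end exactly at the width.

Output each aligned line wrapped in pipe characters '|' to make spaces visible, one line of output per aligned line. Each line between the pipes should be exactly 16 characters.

Answer: |   pharmacy make|
|  green mountain|
| we small number|
|  south to south|
|     desert leaf|
| library morning|

Derivation:
Line 1: ['pharmacy', 'make'] (min_width=13, slack=3)
Line 2: ['green', 'mountain'] (min_width=14, slack=2)
Line 3: ['we', 'small', 'number'] (min_width=15, slack=1)
Line 4: ['south', 'to', 'south'] (min_width=14, slack=2)
Line 5: ['desert', 'leaf'] (min_width=11, slack=5)
Line 6: ['library', 'morning'] (min_width=15, slack=1)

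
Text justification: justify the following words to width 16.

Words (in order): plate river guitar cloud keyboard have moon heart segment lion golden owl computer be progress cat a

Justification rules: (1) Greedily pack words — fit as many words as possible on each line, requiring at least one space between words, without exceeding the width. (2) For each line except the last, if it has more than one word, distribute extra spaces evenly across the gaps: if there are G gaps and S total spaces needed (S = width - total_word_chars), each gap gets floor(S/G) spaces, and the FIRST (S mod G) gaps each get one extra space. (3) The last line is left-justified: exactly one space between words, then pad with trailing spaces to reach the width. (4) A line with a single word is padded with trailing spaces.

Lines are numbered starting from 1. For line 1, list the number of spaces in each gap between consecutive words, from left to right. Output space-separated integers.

Answer: 6

Derivation:
Line 1: ['plate', 'river'] (min_width=11, slack=5)
Line 2: ['guitar', 'cloud'] (min_width=12, slack=4)
Line 3: ['keyboard', 'have'] (min_width=13, slack=3)
Line 4: ['moon', 'heart'] (min_width=10, slack=6)
Line 5: ['segment', 'lion'] (min_width=12, slack=4)
Line 6: ['golden', 'owl'] (min_width=10, slack=6)
Line 7: ['computer', 'be'] (min_width=11, slack=5)
Line 8: ['progress', 'cat', 'a'] (min_width=14, slack=2)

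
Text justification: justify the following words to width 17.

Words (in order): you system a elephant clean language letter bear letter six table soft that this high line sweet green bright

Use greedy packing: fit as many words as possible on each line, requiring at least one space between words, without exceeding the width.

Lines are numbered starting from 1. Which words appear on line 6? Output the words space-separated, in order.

Answer: this high line

Derivation:
Line 1: ['you', 'system', 'a'] (min_width=12, slack=5)
Line 2: ['elephant', 'clean'] (min_width=14, slack=3)
Line 3: ['language', 'letter'] (min_width=15, slack=2)
Line 4: ['bear', 'letter', 'six'] (min_width=15, slack=2)
Line 5: ['table', 'soft', 'that'] (min_width=15, slack=2)
Line 6: ['this', 'high', 'line'] (min_width=14, slack=3)
Line 7: ['sweet', 'green'] (min_width=11, slack=6)
Line 8: ['bright'] (min_width=6, slack=11)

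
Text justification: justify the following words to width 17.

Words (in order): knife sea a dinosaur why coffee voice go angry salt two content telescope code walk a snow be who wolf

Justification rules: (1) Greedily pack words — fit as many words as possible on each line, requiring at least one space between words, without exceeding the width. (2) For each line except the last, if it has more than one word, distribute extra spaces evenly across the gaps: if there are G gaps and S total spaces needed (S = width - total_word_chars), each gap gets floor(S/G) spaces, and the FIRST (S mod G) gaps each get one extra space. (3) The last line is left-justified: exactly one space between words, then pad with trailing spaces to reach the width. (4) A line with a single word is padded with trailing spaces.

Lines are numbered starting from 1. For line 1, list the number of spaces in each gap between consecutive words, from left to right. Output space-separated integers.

Line 1: ['knife', 'sea', 'a'] (min_width=11, slack=6)
Line 2: ['dinosaur', 'why'] (min_width=12, slack=5)
Line 3: ['coffee', 'voice', 'go'] (min_width=15, slack=2)
Line 4: ['angry', 'salt', 'two'] (min_width=14, slack=3)
Line 5: ['content', 'telescope'] (min_width=17, slack=0)
Line 6: ['code', 'walk', 'a', 'snow'] (min_width=16, slack=1)
Line 7: ['be', 'who', 'wolf'] (min_width=11, slack=6)

Answer: 4 4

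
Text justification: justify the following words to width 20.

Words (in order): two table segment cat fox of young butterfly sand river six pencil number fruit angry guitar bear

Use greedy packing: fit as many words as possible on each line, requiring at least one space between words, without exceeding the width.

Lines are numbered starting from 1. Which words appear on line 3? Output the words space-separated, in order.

Answer: butterfly sand river

Derivation:
Line 1: ['two', 'table', 'segment'] (min_width=17, slack=3)
Line 2: ['cat', 'fox', 'of', 'young'] (min_width=16, slack=4)
Line 3: ['butterfly', 'sand', 'river'] (min_width=20, slack=0)
Line 4: ['six', 'pencil', 'number'] (min_width=17, slack=3)
Line 5: ['fruit', 'angry', 'guitar'] (min_width=18, slack=2)
Line 6: ['bear'] (min_width=4, slack=16)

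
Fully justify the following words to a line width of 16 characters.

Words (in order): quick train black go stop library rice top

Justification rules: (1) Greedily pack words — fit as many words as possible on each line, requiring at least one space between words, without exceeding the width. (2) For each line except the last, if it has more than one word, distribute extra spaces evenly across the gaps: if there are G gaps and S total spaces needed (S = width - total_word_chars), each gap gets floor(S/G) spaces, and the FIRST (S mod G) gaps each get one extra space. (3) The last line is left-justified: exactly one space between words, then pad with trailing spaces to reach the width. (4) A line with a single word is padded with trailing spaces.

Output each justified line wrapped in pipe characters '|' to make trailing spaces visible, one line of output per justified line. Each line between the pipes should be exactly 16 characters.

Line 1: ['quick', 'train'] (min_width=11, slack=5)
Line 2: ['black', 'go', 'stop'] (min_width=13, slack=3)
Line 3: ['library', 'rice', 'top'] (min_width=16, slack=0)

Answer: |quick      train|
|black   go  stop|
|library rice top|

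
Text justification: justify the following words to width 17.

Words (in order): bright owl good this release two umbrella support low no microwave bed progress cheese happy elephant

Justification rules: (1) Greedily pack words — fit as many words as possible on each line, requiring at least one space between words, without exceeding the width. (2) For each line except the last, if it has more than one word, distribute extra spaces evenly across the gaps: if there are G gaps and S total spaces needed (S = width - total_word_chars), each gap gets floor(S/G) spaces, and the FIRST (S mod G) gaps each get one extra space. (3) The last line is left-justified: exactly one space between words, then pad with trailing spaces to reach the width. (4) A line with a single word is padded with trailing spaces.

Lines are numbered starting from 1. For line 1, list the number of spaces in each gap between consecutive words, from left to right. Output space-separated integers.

Answer: 2 2

Derivation:
Line 1: ['bright', 'owl', 'good'] (min_width=15, slack=2)
Line 2: ['this', 'release', 'two'] (min_width=16, slack=1)
Line 3: ['umbrella', 'support'] (min_width=16, slack=1)
Line 4: ['low', 'no', 'microwave'] (min_width=16, slack=1)
Line 5: ['bed', 'progress'] (min_width=12, slack=5)
Line 6: ['cheese', 'happy'] (min_width=12, slack=5)
Line 7: ['elephant'] (min_width=8, slack=9)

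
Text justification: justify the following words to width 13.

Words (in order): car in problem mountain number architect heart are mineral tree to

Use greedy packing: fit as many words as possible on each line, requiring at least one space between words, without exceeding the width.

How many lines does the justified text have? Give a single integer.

Line 1: ['car', 'in'] (min_width=6, slack=7)
Line 2: ['problem'] (min_width=7, slack=6)
Line 3: ['mountain'] (min_width=8, slack=5)
Line 4: ['number'] (min_width=6, slack=7)
Line 5: ['architect'] (min_width=9, slack=4)
Line 6: ['heart', 'are'] (min_width=9, slack=4)
Line 7: ['mineral', 'tree'] (min_width=12, slack=1)
Line 8: ['to'] (min_width=2, slack=11)
Total lines: 8

Answer: 8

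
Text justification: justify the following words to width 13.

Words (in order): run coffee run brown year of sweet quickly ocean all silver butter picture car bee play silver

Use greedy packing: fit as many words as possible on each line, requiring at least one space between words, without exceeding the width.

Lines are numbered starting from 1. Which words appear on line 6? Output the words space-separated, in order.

Line 1: ['run', 'coffee'] (min_width=10, slack=3)
Line 2: ['run', 'brown'] (min_width=9, slack=4)
Line 3: ['year', 'of', 'sweet'] (min_width=13, slack=0)
Line 4: ['quickly', 'ocean'] (min_width=13, slack=0)
Line 5: ['all', 'silver'] (min_width=10, slack=3)
Line 6: ['butter'] (min_width=6, slack=7)
Line 7: ['picture', 'car'] (min_width=11, slack=2)
Line 8: ['bee', 'play'] (min_width=8, slack=5)
Line 9: ['silver'] (min_width=6, slack=7)

Answer: butter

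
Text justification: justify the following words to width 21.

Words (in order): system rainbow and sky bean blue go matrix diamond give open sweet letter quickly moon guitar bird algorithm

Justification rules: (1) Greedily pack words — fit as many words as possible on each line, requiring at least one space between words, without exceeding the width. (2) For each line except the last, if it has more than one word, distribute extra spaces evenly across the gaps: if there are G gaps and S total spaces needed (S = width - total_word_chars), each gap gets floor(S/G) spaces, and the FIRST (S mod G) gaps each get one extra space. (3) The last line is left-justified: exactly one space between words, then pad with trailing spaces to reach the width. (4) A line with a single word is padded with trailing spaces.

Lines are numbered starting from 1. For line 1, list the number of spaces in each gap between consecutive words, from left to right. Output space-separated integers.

Line 1: ['system', 'rainbow', 'and'] (min_width=18, slack=3)
Line 2: ['sky', 'bean', 'blue', 'go'] (min_width=16, slack=5)
Line 3: ['matrix', 'diamond', 'give'] (min_width=19, slack=2)
Line 4: ['open', 'sweet', 'letter'] (min_width=17, slack=4)
Line 5: ['quickly', 'moon', 'guitar'] (min_width=19, slack=2)
Line 6: ['bird', 'algorithm'] (min_width=14, slack=7)

Answer: 3 2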